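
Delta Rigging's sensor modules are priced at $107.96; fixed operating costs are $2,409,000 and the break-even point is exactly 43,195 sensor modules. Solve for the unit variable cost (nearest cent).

$52.19

At break-even, FC = Q × (P − VC), so P − VC = $2,409,000 ÷ 43,195 = $55.7703.
Hence VC = price − CM = $107.96 − $55.7703 = $52.19.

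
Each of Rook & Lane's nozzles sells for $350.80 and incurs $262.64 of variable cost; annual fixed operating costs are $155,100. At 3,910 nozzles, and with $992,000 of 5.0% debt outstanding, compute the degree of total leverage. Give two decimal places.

At 3,910 units, contribution = 3,910 × $88.16 = $344,705.60.
EBIT = $344,705.60 − $155,100 = $189,605.60. Interest = $49,600.00, so EBIT − I = $140,005.60.
DCL = contribution ÷ (EBIT − I) = $344,705.60 ÷ $140,005.60 = 2.4621.

2.46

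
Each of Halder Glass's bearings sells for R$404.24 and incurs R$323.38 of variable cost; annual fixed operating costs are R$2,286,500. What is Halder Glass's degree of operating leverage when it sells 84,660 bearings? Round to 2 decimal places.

1.50

Contribution at this volume is 84,660 × R$80.86 = R$6,845,607.60.
Operating income = contribution − fixed costs = R$6,845,607.60 − R$2,286,500 = R$4,559,107.60.
DOL = contribution ÷ EBIT = R$6,845,607.60 ÷ R$4,559,107.60 = 1.5015.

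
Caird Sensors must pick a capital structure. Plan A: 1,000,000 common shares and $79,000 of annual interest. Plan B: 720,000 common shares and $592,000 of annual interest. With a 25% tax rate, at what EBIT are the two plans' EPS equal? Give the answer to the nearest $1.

At indifference, (EBIT − 79,000)(1 − t)/1,000,000 = (EBIT − 592,000)(1 − t)/720,000.
Cancelling (1 − t) and cross-multiplying: 720,000·(EBIT − 79,000) = 1,000,000·(EBIT − 592,000).
EBIT × (1,000,000 − 720,000) = 592,000 × 1,000,000 − 79,000 × 720,000 = 535,120,000,000, so EBIT = 535,120,000,000 ÷ 280,000 = 1,911,142.86.

$1,911,143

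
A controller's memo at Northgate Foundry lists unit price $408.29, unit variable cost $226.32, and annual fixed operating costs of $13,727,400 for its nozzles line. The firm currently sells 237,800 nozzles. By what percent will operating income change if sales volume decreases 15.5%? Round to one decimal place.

-22.7%

Contribution at this volume is 237,800 × $181.97 = $43,272,466.00.
EBIT = $43,272,466.00 − $13,727,400 = $29,545,066.00.
So DOL = total CM / EBIT = $43,272,466.00 / $29,545,066.00 = 1.4646.
So EBIT moves 1.4646 × (-15.5%) = -22.7%.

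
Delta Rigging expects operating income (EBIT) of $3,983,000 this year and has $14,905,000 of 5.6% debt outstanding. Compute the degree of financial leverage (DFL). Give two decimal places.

Interest = $834,680.00.
DFL = EBIT ÷ (EBIT − I) = $3,983,000 ÷ ($3,983,000 − $834,680.00) = $3,983,000 ÷ $3,148,320.00 = 1.2651.

1.27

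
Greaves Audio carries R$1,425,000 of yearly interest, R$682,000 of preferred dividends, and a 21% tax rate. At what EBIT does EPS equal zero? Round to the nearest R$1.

R$2,288,291

Grossing the preferred dividend up to pre-tax terms: R$682,000 / (1 − 0.21) = R$863,291.14.
Financial break-even EBIT = interest + D_p ÷ (1 − t) = R$1,425,000 + R$863,291.14 = R$2,288,291.14.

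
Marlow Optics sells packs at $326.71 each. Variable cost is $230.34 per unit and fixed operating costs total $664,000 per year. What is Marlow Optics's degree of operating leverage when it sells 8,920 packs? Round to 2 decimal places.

At 8,920 units, contribution = 8,920 × $96.37 = $859,620.40.
Operating income = contribution − fixed costs = $859,620.40 − $664,000 = $195,620.40.
DOL = contribution ÷ EBIT = $859,620.40 ÷ $195,620.40 = 4.3943.

4.39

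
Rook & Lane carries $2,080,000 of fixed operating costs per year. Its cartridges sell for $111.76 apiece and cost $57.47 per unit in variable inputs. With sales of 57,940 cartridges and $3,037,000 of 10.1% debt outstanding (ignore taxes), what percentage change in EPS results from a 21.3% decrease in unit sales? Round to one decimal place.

-88.3%

Contribution at this volume is 57,940 × $54.29 = $3,145,562.60.
EBIT = $3,145,562.60 − $2,080,000 = $1,065,562.60.
Interest = $306,737.00, so EBIT − I = $758,825.60.
DCL = total CM / (EBIT − I) = $3,145,562.60 / $758,825.60 = 4.1453.
EPS therefore changes by 4.1453 × (-21.3%) = -88.3%.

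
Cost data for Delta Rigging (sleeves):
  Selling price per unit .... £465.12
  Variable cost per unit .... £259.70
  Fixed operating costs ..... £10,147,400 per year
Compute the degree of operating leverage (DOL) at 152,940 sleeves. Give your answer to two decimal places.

At 152,940 units, contribution = 152,940 × £205.42 = £31,416,934.80.
Operating income = contribution − fixed costs = £31,416,934.80 − £10,147,400 = £21,269,534.80.
So DOL = total CM / EBIT = £31,416,934.80 / £21,269,534.80 = 1.4771.

1.48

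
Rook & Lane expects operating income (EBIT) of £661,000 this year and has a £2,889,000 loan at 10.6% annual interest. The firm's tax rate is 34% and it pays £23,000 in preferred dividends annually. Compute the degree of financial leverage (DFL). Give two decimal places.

Interest = £306,234.00.
Preferred dividends grossed up pre-tax: £23,000 / (1 − 0.34) = £34,848.48.
DFL = EBIT ÷ [EBIT − I − D_p/(1−t)] = £661,000 ÷ [£661,000 − £306,234.00 − £34,848.48] = £661,000 ÷ £319,917.52 = 2.0662.

2.07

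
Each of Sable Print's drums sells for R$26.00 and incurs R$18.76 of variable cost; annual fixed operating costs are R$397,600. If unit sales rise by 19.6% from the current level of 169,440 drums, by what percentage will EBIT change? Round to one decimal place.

Total contribution margin = 169,440 × R$7.24 = R$1,226,745.60.
Operating income = contribution − fixed costs = R$1,226,745.60 − R$397,600 = R$829,145.60.
DOL = contribution ÷ EBIT = R$1,226,745.60 ÷ R$829,145.60 = 1.4795.
So EBIT moves 1.4795 × (+19.6%) = +29.0%.

+29.0%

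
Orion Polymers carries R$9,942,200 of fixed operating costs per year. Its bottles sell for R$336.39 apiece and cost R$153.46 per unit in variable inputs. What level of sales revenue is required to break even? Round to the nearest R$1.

Contribution margin per unit = R$336.39 − R$153.46 = R$182.93, a CM ratio of R$182.93 ÷ R$336.39 = 0.5438.
Break-even revenue = fixed costs × price ÷ CM = R$9,942,200 × R$336.39 ÷ R$182.93 = R$18,282,713.

R$18,282,713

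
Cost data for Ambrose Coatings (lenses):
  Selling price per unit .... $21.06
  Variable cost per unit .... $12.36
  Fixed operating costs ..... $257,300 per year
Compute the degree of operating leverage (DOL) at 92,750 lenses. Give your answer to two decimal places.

1.47

At 92,750 units, contribution = 92,750 × $8.70 = $806,925.00.
Subtracting fixed costs: EBIT = $806,925.00 − $257,300 = $549,625.00.
So DOL = total CM / EBIT = $806,925.00 / $549,625.00 = 1.4681.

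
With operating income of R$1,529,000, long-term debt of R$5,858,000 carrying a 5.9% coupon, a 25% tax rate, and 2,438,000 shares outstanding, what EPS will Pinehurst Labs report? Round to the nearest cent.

Pre-tax income = R$1,529,000 − R$345,622.00 = R$1,183,378.00.
After tax at 25%: net income = R$1,183,378.00 × 0.75 = R$887,533.50.
EPS = R$887,533.50 ÷ 2,438,000 = R$0.36.

R$0.36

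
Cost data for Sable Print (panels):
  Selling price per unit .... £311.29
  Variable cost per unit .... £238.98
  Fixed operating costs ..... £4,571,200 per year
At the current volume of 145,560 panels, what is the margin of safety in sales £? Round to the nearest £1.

£25,632,644

Contribution margin per unit = £311.29 − £238.98 = £72.31. Break-even units = £4,571,200 ÷ £72.31 = 63,216.71; break-even revenue = 63,216.71 × £311.29 = £19,678,728.36.
Current sales = 145,560 × £311.29 = £45,311,372.40.
Margin of safety = £45,311,372.40 − £19,678,728.36 = £25,632,644.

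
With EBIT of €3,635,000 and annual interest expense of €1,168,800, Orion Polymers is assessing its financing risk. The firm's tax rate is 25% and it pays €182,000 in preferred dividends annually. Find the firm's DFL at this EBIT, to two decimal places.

1.63

Annual interest charges come to €1,168,800.00.
Pre-tax preferred-dividend burden = €182,000 ÷ (1 − 0.25) = €242,666.67.
DFL = EBIT ÷ [EBIT − I − D_p/(1−t)] = €3,635,000 ÷ [€3,635,000 − €1,168,800.00 − €242,666.67] = €3,635,000 ÷ €2,223,533.33 = 1.6348.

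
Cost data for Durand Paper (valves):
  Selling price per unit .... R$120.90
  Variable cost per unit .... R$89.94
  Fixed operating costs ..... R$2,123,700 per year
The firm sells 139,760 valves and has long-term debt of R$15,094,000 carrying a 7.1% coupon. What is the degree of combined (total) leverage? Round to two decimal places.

3.82

At 139,760 units, contribution = 139,760 × R$30.96 = R$4,326,969.60.
EBIT = R$4,326,969.60 − R$2,123,700 = R$2,203,269.60. Interest = R$1,071,674.00.
DOL = R$4,326,969.60 ÷ R$2,203,269.60 = 1.9639; DFL = R$2,203,269.60 ÷ R$1,131,595.60 = 1.9470.
Combined leverage = 1.9639 × 1.9470 = 3.8237.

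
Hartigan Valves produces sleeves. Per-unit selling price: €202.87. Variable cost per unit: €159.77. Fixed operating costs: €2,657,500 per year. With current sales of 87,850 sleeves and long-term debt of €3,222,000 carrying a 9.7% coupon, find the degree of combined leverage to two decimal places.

At 87,850 units, contribution = 87,850 × €43.10 = €3,786,335.00.
Operating income = contribution − fixed costs = €3,786,335.00 − €2,657,500 = €1,128,835.00. Interest = €312,534.00, so EBIT − I = €816,301.00.
DCL = contribution ÷ (EBIT − I) = €3,786,335.00 ÷ €816,301.00 = 4.6384.

4.64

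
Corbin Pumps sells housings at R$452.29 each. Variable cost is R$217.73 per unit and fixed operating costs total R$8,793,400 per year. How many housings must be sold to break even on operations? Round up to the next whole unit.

Unit CM = price − variable cost = R$452.29 − R$217.73 = R$234.56.
Break-even Q = R$8,793,400 / R$234.56 = 37,488.92 → 37,489 housings.

37,489 housings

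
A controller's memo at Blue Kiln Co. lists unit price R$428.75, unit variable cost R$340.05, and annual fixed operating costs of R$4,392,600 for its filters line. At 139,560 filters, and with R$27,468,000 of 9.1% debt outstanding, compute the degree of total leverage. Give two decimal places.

Total contribution margin = 139,560 × R$88.70 = R$12,378,972.00.
EBIT = R$12,378,972.00 − R$4,392,600 = R$7,986,372.00. Interest = R$2,499,588.00.
DOL = R$12,378,972.00 ÷ R$7,986,372.00 = 1.5500; DFL = R$7,986,372.00 ÷ R$5,486,784.00 = 1.4556.
DCL = DOL × DFL = 1.5500 × 1.4556 = 2.2562.

2.26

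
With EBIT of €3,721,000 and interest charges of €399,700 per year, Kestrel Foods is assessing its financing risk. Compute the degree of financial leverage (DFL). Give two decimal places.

1.12

Interest = €399,700.00.
DFL = EBIT ÷ (EBIT − I) = €3,721,000 ÷ (€3,721,000 − €399,700.00) = €3,721,000 ÷ €3,321,300.00 = 1.1203.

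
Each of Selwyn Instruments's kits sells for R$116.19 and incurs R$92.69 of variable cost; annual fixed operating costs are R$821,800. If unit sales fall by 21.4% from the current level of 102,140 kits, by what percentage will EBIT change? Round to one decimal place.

At 102,140 units, contribution = 102,140 × R$23.50 = R$2,400,290.00.
Operating income = contribution − fixed costs = R$2,400,290.00 − R$821,800 = R$1,578,490.00.
Degree of operating leverage = R$2,400,290.00 / R$1,578,490.00 = 1.5206.
Operating income changes by 1.5206 × -21.4% = -32.5%.

-32.5%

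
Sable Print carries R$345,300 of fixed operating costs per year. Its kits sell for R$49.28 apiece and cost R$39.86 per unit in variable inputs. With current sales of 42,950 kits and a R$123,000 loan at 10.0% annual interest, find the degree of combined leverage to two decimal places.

Contribution at this volume is 42,950 × R$9.42 = R$404,589.00.
EBIT = R$404,589.00 − R$345,300 = R$59,289.00. Interest = R$12,300.00, so EBIT − I = R$46,989.00.
DCL = contribution ÷ (EBIT − I) = R$404,589.00 ÷ R$46,989.00 = 8.6103.

8.61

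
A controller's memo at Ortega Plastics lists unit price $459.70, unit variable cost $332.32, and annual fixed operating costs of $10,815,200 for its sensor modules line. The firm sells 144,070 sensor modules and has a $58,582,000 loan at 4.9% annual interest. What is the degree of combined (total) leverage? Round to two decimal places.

3.93

Total contribution margin = 144,070 × $127.38 = $18,351,636.60.
Subtracting fixed costs: EBIT = $18,351,636.60 − $10,815,200 = $7,536,436.60. Interest = $2,870,518.00, so EBIT − I = $4,665,918.60.
DCL = contribution ÷ (EBIT − I) = $18,351,636.60 ÷ $4,665,918.60 = 3.9331.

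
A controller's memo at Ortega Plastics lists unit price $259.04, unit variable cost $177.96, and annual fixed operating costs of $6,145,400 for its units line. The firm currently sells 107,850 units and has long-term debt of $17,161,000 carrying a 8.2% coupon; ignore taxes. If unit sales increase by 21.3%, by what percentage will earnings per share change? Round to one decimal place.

Contribution at this volume is 107,850 × $81.08 = $8,744,478.00.
EBIT = $8,744,478.00 − $6,145,400 = $2,599,078.00.
Interest = $1,407,202.00, so EBIT − I = $1,191,876.00.
Degree of combined leverage = contribution ÷ (EBIT − I) = $8,744,478.00 ÷ $1,191,876.00 = 7.3367.
%ΔEPS = DCL × %ΔSales = 7.3367 × +21.3% = +156.3%.

+156.3%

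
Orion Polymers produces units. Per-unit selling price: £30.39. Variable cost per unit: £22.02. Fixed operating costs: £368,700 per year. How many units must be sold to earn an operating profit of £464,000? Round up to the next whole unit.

Unit CM = price − variable cost = £30.39 − £22.02 = £8.37.
Units = (FC + target) / CM = (£368,700 + £464,000) / £8.37 = 99,486.26, so 99,487 units.

99,487 units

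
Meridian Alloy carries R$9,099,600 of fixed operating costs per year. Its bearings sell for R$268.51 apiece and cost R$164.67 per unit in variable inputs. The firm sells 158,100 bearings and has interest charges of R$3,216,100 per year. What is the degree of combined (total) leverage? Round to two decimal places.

4.00

Contribution at this volume is 158,100 × R$103.84 = R$16,417,104.00.
Operating income = contribution − fixed costs = R$16,417,104.00 − R$9,099,600 = R$7,317,504.00. Interest = R$3,216,100.00, so EBIT − I = R$4,101,404.00.
DCL = contribution ÷ (EBIT − I) = R$16,417,104.00 ÷ R$4,101,404.00 = 4.0028.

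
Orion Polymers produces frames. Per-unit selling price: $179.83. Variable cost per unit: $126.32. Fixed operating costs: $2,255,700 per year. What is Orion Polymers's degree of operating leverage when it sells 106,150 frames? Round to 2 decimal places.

1.66

At 106,150 units, contribution = 106,150 × $53.51 = $5,680,086.50.
EBIT = $5,680,086.50 − $2,255,700 = $3,424,386.50.
DOL = contribution ÷ EBIT = $5,680,086.50 ÷ $3,424,386.50 = 1.6587.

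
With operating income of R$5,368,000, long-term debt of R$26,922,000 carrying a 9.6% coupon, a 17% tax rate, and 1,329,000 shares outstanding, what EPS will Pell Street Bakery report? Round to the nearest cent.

Pre-tax income = R$5,368,000 − R$2,584,512.00 = R$2,783,488.00.
Net income = R$2,783,488.00 × (1 − 0.17) = R$2,310,295.04.
Per share: R$2,310,295.04 / 1,329,000 shares = R$1.74.

R$1.74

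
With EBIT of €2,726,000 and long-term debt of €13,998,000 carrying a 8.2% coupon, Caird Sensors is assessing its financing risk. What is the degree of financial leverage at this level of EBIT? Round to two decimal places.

Annual interest charges come to €1,147,836.00.
DFL = EBIT ÷ (EBIT − I) = €2,726,000 ÷ (€2,726,000 − €1,147,836.00) = €2,726,000 ÷ €1,578,164.00 = 1.7273.

1.73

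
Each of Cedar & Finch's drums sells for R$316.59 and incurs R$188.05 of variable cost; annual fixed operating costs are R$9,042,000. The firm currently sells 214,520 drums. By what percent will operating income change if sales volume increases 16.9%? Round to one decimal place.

+25.1%

At 214,520 units, contribution = 214,520 × R$128.54 = R$27,574,400.80.
Operating income = contribution − fixed costs = R$27,574,400.80 − R$9,042,000 = R$18,532,400.80.
DOL = contribution ÷ EBIT = R$27,574,400.80 ÷ R$18,532,400.80 = 1.4879.
%ΔEBIT = DOL × %ΔSales = 1.4879 × +16.9% = +25.1%.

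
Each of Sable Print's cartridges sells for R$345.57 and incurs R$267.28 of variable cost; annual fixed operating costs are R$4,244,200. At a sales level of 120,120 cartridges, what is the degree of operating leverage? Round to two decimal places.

Contribution at this volume is 120,120 × R$78.29 = R$9,404,194.80.
EBIT = R$9,404,194.80 − R$4,244,200 = R$5,159,994.80.
DOL = contribution ÷ EBIT = R$9,404,194.80 ÷ R$5,159,994.80 = 1.8225.

1.82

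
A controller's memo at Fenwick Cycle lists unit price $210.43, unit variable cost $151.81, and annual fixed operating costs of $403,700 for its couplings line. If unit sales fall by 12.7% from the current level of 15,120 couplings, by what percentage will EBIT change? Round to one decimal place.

-23.3%

Total contribution margin = 15,120 × $58.62 = $886,334.40.
EBIT = $886,334.40 − $403,700 = $482,634.40.
So DOL = total CM / EBIT = $886,334.40 / $482,634.40 = 1.8365.
%ΔEBIT = DOL × %ΔSales = 1.8365 × -12.7% = -23.3%.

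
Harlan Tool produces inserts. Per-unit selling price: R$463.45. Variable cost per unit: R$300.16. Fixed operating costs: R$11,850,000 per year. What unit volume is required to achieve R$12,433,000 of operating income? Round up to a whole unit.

148,711 inserts

Contribution margin per unit = R$463.45 − R$300.16 = R$163.29.
Units = (FC + target) / CM = (R$11,850,000 + R$12,433,000) / R$163.29 = 148,710.88, so 148,711 inserts.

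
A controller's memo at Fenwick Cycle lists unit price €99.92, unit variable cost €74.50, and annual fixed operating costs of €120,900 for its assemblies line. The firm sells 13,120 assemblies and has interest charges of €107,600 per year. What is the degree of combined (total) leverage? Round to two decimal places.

3.18

Total contribution margin = 13,120 × €25.42 = €333,510.40.
EBIT = €333,510.40 − €120,900 = €212,610.40. Interest = €107,600.00, so EBIT − I = €105,010.40.
DCL = contribution ÷ (EBIT − I) = €333,510.40 ÷ €105,010.40 = 3.1760.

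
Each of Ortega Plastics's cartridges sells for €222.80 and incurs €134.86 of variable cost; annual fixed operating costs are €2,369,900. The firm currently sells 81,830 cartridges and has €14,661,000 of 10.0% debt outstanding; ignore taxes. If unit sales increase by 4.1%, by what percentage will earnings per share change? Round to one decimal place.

+8.8%

Total contribution margin = 81,830 × €87.94 = €7,196,130.20.
Subtracting fixed costs: EBIT = €7,196,130.20 − €2,369,900 = €4,826,230.20.
Interest = €1,466,100.00, so EBIT − I = €3,360,130.20.
Degree of combined leverage = contribution ÷ (EBIT − I) = €7,196,130.20 ÷ €3,360,130.20 = 2.1416.
%ΔEPS = DCL × %ΔSales = 2.1416 × +4.1% = +8.8%.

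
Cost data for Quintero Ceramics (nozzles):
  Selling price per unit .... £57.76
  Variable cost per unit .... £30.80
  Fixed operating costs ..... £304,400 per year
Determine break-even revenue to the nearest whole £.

£652,157

Contribution margin per unit = £57.76 − £30.80 = £26.96, a CM ratio of £26.96 ÷ £57.76 = 0.4668.
Break-even sales = FC ÷ CM ratio = £304,400 × £57.76 / £26.96 = £652,157.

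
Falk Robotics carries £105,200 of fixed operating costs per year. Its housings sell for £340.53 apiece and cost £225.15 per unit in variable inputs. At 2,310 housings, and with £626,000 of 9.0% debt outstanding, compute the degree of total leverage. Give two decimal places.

Contribution at this volume is 2,310 × £115.38 = £266,527.80.
EBIT = £266,527.80 − £105,200 = £161,327.80. Interest = £56,340.00, so EBIT − I = £104,987.80.
DCL = contribution ÷ (EBIT − I) = £266,527.80 ÷ £104,987.80 = 2.5387.

2.54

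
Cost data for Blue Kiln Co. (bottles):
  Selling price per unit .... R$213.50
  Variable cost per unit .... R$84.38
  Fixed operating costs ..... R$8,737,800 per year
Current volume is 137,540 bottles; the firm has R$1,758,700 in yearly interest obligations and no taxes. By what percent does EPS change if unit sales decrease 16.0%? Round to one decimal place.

At 137,540 units, contribution = 137,540 × R$129.12 = R$17,759,164.80.
Operating income = contribution − fixed costs = R$17,759,164.80 − R$8,737,800 = R$9,021,364.80.
After interest of R$1,758,700.00, pre-tax earnings = R$7,262,664.80.
Degree of combined leverage = contribution ÷ (EBIT − I) = R$17,759,164.80 ÷ R$7,262,664.80 = 2.4453.
EPS therefore changes by 2.4453 × (-16.0%) = -39.1%.

-39.1%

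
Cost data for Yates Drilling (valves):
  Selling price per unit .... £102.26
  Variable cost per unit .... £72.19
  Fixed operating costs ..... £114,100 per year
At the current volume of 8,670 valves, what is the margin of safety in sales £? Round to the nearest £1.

£498,571

Unit CM = price − variable cost = £102.26 − £72.19 = £30.07. Break-even units = £114,100 ÷ £30.07 = 3,794.48; break-even revenue = 3,794.48 × £102.26 = £388,023.48.
Actual sales revenue = 8,670 × £102.26 = £886,594.20.
Margin of safety = £886,594.20 − £388,023.48 = £498,571.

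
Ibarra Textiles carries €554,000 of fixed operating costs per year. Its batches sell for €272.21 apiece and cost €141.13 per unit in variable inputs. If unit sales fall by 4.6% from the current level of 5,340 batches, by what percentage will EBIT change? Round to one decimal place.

At 5,340 units, contribution = 5,340 × €131.08 = €699,967.20.
Operating income = contribution − fixed costs = €699,967.20 − €554,000 = €145,967.20.
Degree of operating leverage = €699,967.20 / €145,967.20 = 4.7954.
%ΔEBIT = DOL × %ΔSales = 4.7954 × -4.6% = -22.1%.

-22.1%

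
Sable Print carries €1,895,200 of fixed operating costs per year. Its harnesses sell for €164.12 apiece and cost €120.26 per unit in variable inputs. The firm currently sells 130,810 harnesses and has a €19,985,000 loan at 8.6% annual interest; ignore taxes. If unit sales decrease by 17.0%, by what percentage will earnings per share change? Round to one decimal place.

-45.9%

Contribution at this volume is 130,810 × €43.86 = €5,737,326.60.
EBIT = €5,737,326.60 − €1,895,200 = €3,842,126.60.
Interest = €1,718,710.00, so EBIT − I = €2,123,416.60.
Degree of combined leverage = contribution ÷ (EBIT − I) = €5,737,326.60 ÷ €2,123,416.60 = 2.7019.
EPS therefore changes by 2.7019 × (-17.0%) = -45.9%.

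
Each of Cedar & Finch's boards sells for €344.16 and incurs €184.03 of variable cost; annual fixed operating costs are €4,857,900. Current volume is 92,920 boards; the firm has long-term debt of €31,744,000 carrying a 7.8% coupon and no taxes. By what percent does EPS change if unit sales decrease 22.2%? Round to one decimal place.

At 92,920 units, contribution = 92,920 × €160.13 = €14,879,279.60.
Subtracting fixed costs: EBIT = €14,879,279.60 − €4,857,900 = €10,021,379.60.
After interest of €2,476,032.00, pre-tax earnings = €7,545,347.60.
Degree of combined leverage = contribution ÷ (EBIT − I) = €14,879,279.60 ÷ €7,545,347.60 = 1.9720.
EPS therefore changes by 1.9720 × (-22.2%) = -43.8%.

-43.8%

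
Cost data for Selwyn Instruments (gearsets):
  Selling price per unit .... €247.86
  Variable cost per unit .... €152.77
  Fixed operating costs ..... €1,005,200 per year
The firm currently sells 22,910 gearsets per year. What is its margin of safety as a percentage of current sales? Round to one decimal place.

Each unit contributes €247.86 − €152.77 = €95.09. Break-even units = €1,005,200 ÷ €95.09 = 10,571.04; break-even revenue = 10,571.04 × €247.86 = €2,620,137.47.
Actual sales revenue = 22,910 × €247.86 = €5,678,472.60.
Margin of safety = (€5,678,472.60 − €2,620,137.47) ÷ €5,678,472.60 = 53.9%.

53.9%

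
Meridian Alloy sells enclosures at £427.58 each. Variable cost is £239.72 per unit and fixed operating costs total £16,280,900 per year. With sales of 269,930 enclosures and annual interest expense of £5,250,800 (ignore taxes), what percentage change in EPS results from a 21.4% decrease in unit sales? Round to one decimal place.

Contribution at this volume is 269,930 × £187.86 = £50,709,049.80.
EBIT = £50,709,049.80 − £16,280,900 = £34,428,149.80.
Interest = £5,250,800.00, so EBIT − I = £29,177,349.80.
Degree of combined leverage = contribution ÷ (EBIT − I) = £50,709,049.80 ÷ £29,177,349.80 = 1.7380.
EPS therefore changes by 1.7380 × (-21.4%) = -37.2%.

-37.2%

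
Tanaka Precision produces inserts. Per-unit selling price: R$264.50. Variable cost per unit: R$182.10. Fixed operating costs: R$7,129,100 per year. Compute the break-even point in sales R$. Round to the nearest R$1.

R$22,884,065

CM per unit = R$264.50 − R$182.10 = R$82.40; CM ratio = R$82.40 / R$264.50 = 0.3115.
Break-even revenue = fixed costs × price ÷ CM = R$7,129,100 × R$264.50 ÷ R$82.40 = R$22,884,065.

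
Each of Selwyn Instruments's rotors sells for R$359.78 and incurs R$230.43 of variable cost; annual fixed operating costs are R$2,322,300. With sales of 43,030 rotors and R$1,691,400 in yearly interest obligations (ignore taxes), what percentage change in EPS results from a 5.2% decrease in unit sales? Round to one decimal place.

Total contribution margin = 43,030 × R$129.35 = R$5,565,930.50.
EBIT = R$5,565,930.50 − R$2,322,300 = R$3,243,630.50.
After interest of R$1,691,400.00, pre-tax earnings = R$1,552,230.50.
Degree of combined leverage = contribution ÷ (EBIT − I) = R$5,565,930.50 ÷ R$1,552,230.50 = 3.5858.
EPS therefore changes by 3.5858 × (-5.2%) = -18.6%.

-18.6%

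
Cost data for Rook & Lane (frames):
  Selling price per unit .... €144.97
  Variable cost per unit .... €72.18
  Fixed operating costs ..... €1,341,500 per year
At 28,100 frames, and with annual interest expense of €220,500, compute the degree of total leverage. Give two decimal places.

4.23

At 28,100 units, contribution = 28,100 × €72.79 = €2,045,399.00.
Subtracting fixed costs: EBIT = €2,045,399.00 − €1,341,500 = €703,899.00. Interest = €220,500.00, so EBIT − I = €483,399.00.
DCL = contribution ÷ (EBIT − I) = €2,045,399.00 ÷ €483,399.00 = 4.2313.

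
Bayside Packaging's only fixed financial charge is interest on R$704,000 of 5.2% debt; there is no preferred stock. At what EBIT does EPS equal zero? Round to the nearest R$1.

R$36,608

Annual interest = 5.2% × R$704,000 = R$36,608.00.
With no preferred dividends, EPS = 0 when EBIT exactly covers interest, so the financial break-even EBIT is R$36,608.00.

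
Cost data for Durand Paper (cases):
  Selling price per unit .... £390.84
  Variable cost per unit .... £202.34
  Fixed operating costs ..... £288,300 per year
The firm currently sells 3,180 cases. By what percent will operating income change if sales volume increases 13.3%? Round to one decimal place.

At 3,180 units, contribution = 3,180 × £188.50 = £599,430.00.
Operating income = contribution − fixed costs = £599,430.00 − £288,300 = £311,130.00.
Degree of operating leverage = £599,430.00 / £311,130.00 = 1.9266.
%ΔEBIT = DOL × %ΔSales = 1.9266 × +13.3% = +25.6%.

+25.6%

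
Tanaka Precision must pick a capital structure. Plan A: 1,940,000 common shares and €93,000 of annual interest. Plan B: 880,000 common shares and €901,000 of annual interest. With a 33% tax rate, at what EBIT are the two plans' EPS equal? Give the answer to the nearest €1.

Set EPS_A = EPS_B: (EBIT − €93,000)(1 − 0.33) ÷ 1,940,000 = (EBIT − €901,000)(1 − 0.33) ÷ 880,000.
The (1 − t) factor cancels: (EBIT − 93,000) × 880,000 = (EBIT − 901,000) × 1,940,000.
EBIT × (1,940,000 − 880,000) = 901,000 × 1,940,000 − 93,000 × 880,000 = 1,666,100,000,000, so EBIT = 1,666,100,000,000 ÷ 1,060,000 = 1,571,792.45.

€1,571,792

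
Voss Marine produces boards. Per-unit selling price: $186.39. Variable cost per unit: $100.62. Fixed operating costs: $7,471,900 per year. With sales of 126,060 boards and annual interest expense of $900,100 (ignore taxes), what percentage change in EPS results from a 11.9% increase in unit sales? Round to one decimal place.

+52.7%

At 126,060 units, contribution = 126,060 × $85.77 = $10,812,166.20.
Operating income = contribution − fixed costs = $10,812,166.20 − $7,471,900 = $3,340,266.20.
Interest = $900,100.00, so EBIT − I = $2,440,166.20.
DCL = total CM / (EBIT − I) = $10,812,166.20 / $2,440,166.20 = 4.4309.
EPS therefore changes by 4.4309 × (+11.9%) = +52.7%.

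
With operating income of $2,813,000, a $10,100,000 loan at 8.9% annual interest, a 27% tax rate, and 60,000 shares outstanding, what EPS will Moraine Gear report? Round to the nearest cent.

$23.29

Pre-tax income = $2,813,000 − $898,900.00 = $1,914,100.00.
Net income = $1,914,100.00 × (1 − 0.27) = $1,397,293.00.
EPS = $1,397,293.00 ÷ 60,000 = $23.29.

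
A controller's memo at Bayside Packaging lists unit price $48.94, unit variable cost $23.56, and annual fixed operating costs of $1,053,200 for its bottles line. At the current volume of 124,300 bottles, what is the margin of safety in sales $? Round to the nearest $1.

Each unit contributes $48.94 − $23.56 = $25.38. Break-even units = $1,053,200 ÷ $25.38 = 41,497.24; break-even revenue = 41,497.24 × $48.94 = $2,030,875.02.
Current sales = 124,300 × $48.94 = $6,083,242.00.
Margin of safety = $6,083,242.00 − $2,030,875.02 = $4,052,367.

$4,052,367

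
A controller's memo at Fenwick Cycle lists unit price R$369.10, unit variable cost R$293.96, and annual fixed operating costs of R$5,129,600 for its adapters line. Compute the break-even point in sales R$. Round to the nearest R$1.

R$25,197,436

CM per unit = R$369.10 − R$293.96 = R$75.14; CM ratio = R$75.14 / R$369.10 = 0.2036.
Break-even revenue = fixed costs × price ÷ CM = R$5,129,600 × R$369.10 ÷ R$75.14 = R$25,197,436.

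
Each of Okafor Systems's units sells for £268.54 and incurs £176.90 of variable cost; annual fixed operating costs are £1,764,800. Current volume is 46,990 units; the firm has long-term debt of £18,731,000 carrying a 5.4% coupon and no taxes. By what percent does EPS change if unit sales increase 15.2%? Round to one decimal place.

Contribution at this volume is 46,990 × £91.64 = £4,306,163.60.
Operating income = contribution − fixed costs = £4,306,163.60 − £1,764,800 = £2,541,363.60.
After interest of £1,011,474.00, pre-tax earnings = £1,529,889.60.
Degree of combined leverage = contribution ÷ (EBIT − I) = £4,306,163.60 ÷ £1,529,889.60 = 2.8147.
EPS therefore changes by 2.8147 × (+15.2%) = +42.8%.

+42.8%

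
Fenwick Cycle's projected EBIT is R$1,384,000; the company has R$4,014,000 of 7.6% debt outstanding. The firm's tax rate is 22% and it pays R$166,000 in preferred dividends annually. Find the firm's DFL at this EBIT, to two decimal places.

Annual interest charges come to R$305,064.00.
Preferred dividends grossed up pre-tax: R$166,000 / (1 − 0.22) = R$212,820.51.
DFL = EBIT ÷ [EBIT − I − D_p/(1−t)] = R$1,384,000 ÷ [R$1,384,000 − R$305,064.00 − R$212,820.51] = R$1,384,000 ÷ R$866,115.49 = 1.5979.

1.60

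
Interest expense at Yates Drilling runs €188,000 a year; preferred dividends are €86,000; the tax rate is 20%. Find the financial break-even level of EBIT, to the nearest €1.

€295,500

Preferred dividends are paid after tax, so their pre-tax equivalent is €86,000 ÷ (1 − 0.20) = €107,500.00.
EPS = 0 when EBIT covers interest plus the pre-tax preferred burden: €188,000 + €107,500.00 = €295,500.00.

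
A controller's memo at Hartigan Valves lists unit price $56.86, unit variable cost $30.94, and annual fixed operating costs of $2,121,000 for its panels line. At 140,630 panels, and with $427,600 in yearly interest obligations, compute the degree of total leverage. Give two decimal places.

Total contribution margin = 140,630 × $25.92 = $3,645,129.60.
Subtracting fixed costs: EBIT = $3,645,129.60 − $2,121,000 = $1,524,129.60. Interest = $427,600.00, so EBIT − I = $1,096,529.60.
Degree of total leverage = total CM / (EBIT − interest) = $3,645,129.60 / $1,096,529.60 = 3.3242.

3.32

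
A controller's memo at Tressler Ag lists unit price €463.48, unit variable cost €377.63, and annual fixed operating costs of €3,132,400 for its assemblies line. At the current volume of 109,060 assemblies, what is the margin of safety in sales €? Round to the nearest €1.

Each unit contributes €463.48 − €377.63 = €85.85. Break-even units = €3,132,400 ÷ €85.85 = 36,486.90; break-even revenue = 36,486.90 × €463.48 = €16,910,946.44.
Actual sales revenue = 109,060 × €463.48 = €50,547,128.80.
Margin of safety = €50,547,128.80 − €16,910,946.44 = €33,636,182.

€33,636,182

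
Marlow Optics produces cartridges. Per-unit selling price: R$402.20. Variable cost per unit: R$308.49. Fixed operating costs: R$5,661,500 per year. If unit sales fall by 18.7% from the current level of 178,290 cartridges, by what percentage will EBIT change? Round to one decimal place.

-28.3%

Contribution at this volume is 178,290 × R$93.71 = R$16,707,555.90.
Subtracting fixed costs: EBIT = R$16,707,555.90 − R$5,661,500 = R$11,046,055.90.
Degree of operating leverage = R$16,707,555.90 / R$11,046,055.90 = 1.5125.
%ΔEBIT = DOL × %ΔSales = 1.5125 × -18.7% = -28.3%.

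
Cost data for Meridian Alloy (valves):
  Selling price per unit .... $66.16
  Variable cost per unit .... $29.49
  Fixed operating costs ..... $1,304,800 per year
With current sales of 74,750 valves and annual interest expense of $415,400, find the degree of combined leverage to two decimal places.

At 74,750 units, contribution = 74,750 × $36.67 = $2,741,082.50.
Subtracting fixed costs: EBIT = $2,741,082.50 − $1,304,800 = $1,436,282.50. Interest = $415,400.00.
DOL = $2,741,082.50 ÷ $1,436,282.50 = 1.9085; DFL = $1,436,282.50 ÷ $1,020,882.50 = 1.4069.
Combined leverage = 1.9085 × 1.4069 = 2.6851.

2.69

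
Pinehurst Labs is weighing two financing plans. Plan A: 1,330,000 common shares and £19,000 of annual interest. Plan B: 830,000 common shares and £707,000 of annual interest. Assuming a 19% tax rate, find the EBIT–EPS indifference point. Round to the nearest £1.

At indifference, (EBIT − 19,000)(1 − t)/1,330,000 = (EBIT − 707,000)(1 − t)/830,000.
Cancelling (1 − t) and cross-multiplying: 830,000·(EBIT − 19,000) = 1,330,000·(EBIT − 707,000).
Solving, EBIT = (707,000·1,330,000 − 19,000·830,000) / (1,330,000 − 830,000) = 924,540,000,000 / 500,000 = 1,849,080.00.

£1,849,080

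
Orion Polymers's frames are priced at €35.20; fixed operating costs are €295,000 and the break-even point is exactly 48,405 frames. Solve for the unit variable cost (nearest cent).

€29.11

At break-even, FC = Q × (P − VC), so P − VC = €295,000 ÷ 48,405 = €6.0944.
Hence VC = price − CM = €35.20 − €6.0944 = €29.11.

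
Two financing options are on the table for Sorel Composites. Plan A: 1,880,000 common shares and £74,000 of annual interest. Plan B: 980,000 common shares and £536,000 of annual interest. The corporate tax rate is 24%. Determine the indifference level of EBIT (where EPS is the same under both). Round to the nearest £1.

Set EPS_A = EPS_B: (EBIT − £74,000)(1 − 0.24) ÷ 1,880,000 = (EBIT − £536,000)(1 − 0.24) ÷ 980,000.
The (1 − t) factor cancels: (EBIT − 74,000) × 980,000 = (EBIT − 536,000) × 1,880,000.
Solving, EBIT = (536,000·1,880,000 − 74,000·980,000) / (1,880,000 − 980,000) = 935,160,000,000 / 900,000 = 1,039,066.67.

£1,039,067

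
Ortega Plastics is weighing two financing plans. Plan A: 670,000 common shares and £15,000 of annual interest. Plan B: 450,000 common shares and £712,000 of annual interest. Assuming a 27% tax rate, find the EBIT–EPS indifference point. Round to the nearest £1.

Set EPS_A = EPS_B: (EBIT − £15,000)(1 − 0.27) ÷ 670,000 = (EBIT − £712,000)(1 − 0.27) ÷ 450,000.
Cancelling (1 − t) and cross-multiplying: 450,000·(EBIT − 15,000) = 670,000·(EBIT − 712,000).
Solving, EBIT = (712,000·670,000 − 15,000·450,000) / (670,000 − 450,000) = 470,290,000,000 / 220,000 = 2,137,681.82.

£2,137,682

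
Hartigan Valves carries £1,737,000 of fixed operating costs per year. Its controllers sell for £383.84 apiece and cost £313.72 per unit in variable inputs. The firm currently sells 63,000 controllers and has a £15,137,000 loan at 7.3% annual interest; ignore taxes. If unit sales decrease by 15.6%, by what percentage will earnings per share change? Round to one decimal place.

-43.7%

Total contribution margin = 63,000 × £70.12 = £4,417,560.00.
Operating income = contribution − fixed costs = £4,417,560.00 − £1,737,000 = £2,680,560.00.
After interest of £1,105,001.00, pre-tax earnings = £1,575,559.00.
DCL = total CM / (EBIT − I) = £4,417,560.00 / £1,575,559.00 = 2.8038.
EPS therefore changes by 2.8038 × (-15.6%) = -43.7%.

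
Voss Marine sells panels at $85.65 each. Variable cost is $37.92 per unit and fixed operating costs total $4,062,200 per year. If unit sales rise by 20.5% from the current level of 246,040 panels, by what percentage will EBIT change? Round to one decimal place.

Contribution at this volume is 246,040 × $47.73 = $11,743,489.20.
EBIT = $11,743,489.20 − $4,062,200 = $7,681,289.20.
DOL = contribution ÷ EBIT = $11,743,489.20 ÷ $7,681,289.20 = 1.5288.
Operating income changes by 1.5288 × +20.5% = +31.3%.

+31.3%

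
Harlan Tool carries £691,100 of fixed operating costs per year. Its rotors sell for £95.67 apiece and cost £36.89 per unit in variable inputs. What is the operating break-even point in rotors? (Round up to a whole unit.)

Contribution margin per unit = £95.67 − £36.89 = £58.78.
Break-even volume = fixed costs ÷ CM per unit = £691,100 ÷ £58.78 = 11,757.40, so 11,758 rotors.

11,758 rotors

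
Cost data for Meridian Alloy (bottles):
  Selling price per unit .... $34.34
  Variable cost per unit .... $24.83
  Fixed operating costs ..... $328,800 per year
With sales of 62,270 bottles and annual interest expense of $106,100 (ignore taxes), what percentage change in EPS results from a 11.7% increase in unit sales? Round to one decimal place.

At 62,270 units, contribution = 62,270 × $9.51 = $592,187.70.
Operating income = contribution − fixed costs = $592,187.70 − $328,800 = $263,387.70.
After interest of $106,100.00, pre-tax earnings = $157,287.70.
Degree of combined leverage = contribution ÷ (EBIT − I) = $592,187.70 ÷ $157,287.70 = 3.7650.
%ΔEPS = DCL × %ΔSales = 3.7650 × +11.7% = +44.1%.

+44.1%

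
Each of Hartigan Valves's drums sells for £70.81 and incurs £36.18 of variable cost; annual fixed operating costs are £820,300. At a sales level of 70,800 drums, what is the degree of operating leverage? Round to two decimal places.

1.50

Contribution at this volume is 70,800 × £34.63 = £2,451,804.00.
EBIT = £2,451,804.00 − £820,300 = £1,631,504.00.
So DOL = total CM / EBIT = £2,451,804.00 / £1,631,504.00 = 1.5028.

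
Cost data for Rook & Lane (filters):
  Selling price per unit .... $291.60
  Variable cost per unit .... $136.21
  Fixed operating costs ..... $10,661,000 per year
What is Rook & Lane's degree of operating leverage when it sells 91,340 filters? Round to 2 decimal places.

4.02

Contribution at this volume is 91,340 × $155.39 = $14,193,322.60.
Subtracting fixed costs: EBIT = $14,193,322.60 − $10,661,000 = $3,532,322.60.
Degree of operating leverage = $14,193,322.60 / $3,532,322.60 = 4.0181.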